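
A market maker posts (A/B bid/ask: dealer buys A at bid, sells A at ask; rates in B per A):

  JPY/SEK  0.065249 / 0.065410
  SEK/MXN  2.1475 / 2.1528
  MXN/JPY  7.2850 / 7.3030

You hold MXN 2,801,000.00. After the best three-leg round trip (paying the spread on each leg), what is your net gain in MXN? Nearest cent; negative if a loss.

Net profit: MXN 58,233.99

Best loop MXN → JPY → SEK → MXN:
MXN 2,801,000.00 × 7.2850 (sell MXN at bid) = JPY 20,405,285
JPY 20,405,285 × 0.065249 (sell JPY at bid) = SEK 1,331,424.44
SEK 1,331,424.44 × 2.1475 (sell SEK at bid) = MXN 2,859,233.99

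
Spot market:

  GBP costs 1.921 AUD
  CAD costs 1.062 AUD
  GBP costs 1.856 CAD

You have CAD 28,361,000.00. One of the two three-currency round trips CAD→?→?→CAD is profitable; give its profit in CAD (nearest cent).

Profit: CAD 739,246.22

Profitable loop is CAD → AUD → GBP → CAD:
CAD 28,361,000.00 × 1.062 = AUD 30,119,382.00
AUD 30,119,382.00 ÷ 1.921 = GBP 15,679,011.97
GBP 15,679,011.97 × 1.856 = CAD 29,100,246.22
Profit = CAD 29,100,246.22 − CAD 28,361,000.00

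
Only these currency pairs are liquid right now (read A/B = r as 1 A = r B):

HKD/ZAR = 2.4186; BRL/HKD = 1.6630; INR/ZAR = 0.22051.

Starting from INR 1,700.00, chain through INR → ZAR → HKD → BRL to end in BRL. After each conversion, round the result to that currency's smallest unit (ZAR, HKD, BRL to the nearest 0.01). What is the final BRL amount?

INR 1,700.00 × 0.22051 = ZAR 374.87
ZAR 374.87 ÷ 2.4186 = HKD 154.99
HKD 154.99 ÷ 1.6630 = BRL 93.20

BRL 93.20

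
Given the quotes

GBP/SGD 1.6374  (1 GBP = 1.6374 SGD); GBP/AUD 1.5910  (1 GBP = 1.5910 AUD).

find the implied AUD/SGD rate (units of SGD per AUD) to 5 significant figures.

1 AUD ÷ 1.5910 = 0.628536 GBP
0.628536 GBP × 1.6374 = 1.02916 SGD

AUD/SGD = 1.0292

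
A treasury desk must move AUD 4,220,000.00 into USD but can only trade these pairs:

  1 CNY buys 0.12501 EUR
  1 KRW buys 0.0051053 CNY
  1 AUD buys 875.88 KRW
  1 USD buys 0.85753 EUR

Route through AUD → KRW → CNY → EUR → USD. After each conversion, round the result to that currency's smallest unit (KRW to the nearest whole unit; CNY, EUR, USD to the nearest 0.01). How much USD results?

AUD 4,220,000.00 × 875.88 = KRW 3,696,213,600
KRW 3,696,213,600 × 0.0051053 = CNY 18,870,279.29
CNY 18,870,279.29 × 0.12501 = EUR 2,358,973.61
EUR 2,358,973.61 ÷ 0.85753 = USD 2,750,893.39

USD 2,750,893.39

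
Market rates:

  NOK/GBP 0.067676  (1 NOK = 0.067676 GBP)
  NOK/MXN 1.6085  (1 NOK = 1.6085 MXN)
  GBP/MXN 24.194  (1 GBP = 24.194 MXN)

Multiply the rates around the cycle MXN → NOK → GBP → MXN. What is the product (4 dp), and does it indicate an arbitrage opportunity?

1.0179 (arbitrage exists)

Around MXN → NOK → GBP → MXN: 1 ÷ 1.6085 × 0.067676 × 24.194 = 1.017938
Product > 1; profitable direction is MXN → NOK → GBP → MXN.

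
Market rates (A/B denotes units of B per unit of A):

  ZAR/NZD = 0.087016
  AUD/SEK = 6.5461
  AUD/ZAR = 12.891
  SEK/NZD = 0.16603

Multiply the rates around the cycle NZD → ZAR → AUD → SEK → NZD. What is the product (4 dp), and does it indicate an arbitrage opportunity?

0.9689 (arbitrage exists)

Around NZD → ZAR → AUD → SEK → NZD: 1 ÷ 0.087016 ÷ 12.891 × 6.5461 × 0.16603 = 0.968910
Product < 1; profitable direction is NZD → SEK → AUD → ZAR → NZD.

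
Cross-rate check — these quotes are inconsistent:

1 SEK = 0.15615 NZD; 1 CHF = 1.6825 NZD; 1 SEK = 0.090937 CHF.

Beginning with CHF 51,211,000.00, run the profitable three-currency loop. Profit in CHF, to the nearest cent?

Profit: CHF 1,053,830.86

Profitable loop is CHF → SEK → NZD → CHF:
CHF 51,211,000.00 ÷ 0.090937 = SEK 563,148,113.53
SEK 563,148,113.53 × 0.15615 = NZD 87,935,577.93
NZD 87,935,577.93 ÷ 1.6825 = CHF 52,264,830.86
Profit = CHF 52,264,830.86 − CHF 51,211,000.00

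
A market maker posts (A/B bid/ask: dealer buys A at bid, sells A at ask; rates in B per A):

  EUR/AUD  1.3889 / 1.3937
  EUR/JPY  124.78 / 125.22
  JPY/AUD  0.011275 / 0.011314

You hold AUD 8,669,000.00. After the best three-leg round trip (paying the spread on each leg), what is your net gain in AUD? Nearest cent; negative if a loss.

Net profit: AUD 82,071.55

Best loop AUD → EUR → JPY → AUD:
AUD 8,669,000.00 ÷ 1.3937 (buy EUR at ask) = EUR 6,220,133.46
EUR 6,220,133.46 × 124.78 (sell EUR at bid) = JPY 776,148,253
JPY 776,148,253 × 0.011275 (sell JPY at bid) = AUD 8,751,071.55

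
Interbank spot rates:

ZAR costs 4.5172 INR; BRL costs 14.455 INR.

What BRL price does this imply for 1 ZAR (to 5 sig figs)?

1 ZAR × 4.5172 = 4.5172 INR
4.5172 INR ÷ 14.455 = 0.312501 BRL

ZAR/BRL = 0.31250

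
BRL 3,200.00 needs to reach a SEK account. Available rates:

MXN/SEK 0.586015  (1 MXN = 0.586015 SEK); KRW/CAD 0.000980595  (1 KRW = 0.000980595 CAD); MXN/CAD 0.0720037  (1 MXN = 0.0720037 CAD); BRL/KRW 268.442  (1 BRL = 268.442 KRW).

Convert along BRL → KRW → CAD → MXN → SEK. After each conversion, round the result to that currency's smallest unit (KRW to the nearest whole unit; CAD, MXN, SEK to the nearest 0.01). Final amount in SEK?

BRL 3,200.00 × 268.442 = KRW 859,014
KRW 859,014 × 0.000980595 = CAD 842.34
CAD 842.34 ÷ 0.0720037 = MXN 11,698.57
MXN 11,698.57 × 0.586015 = SEK 6,855.54

SEK 6,855.54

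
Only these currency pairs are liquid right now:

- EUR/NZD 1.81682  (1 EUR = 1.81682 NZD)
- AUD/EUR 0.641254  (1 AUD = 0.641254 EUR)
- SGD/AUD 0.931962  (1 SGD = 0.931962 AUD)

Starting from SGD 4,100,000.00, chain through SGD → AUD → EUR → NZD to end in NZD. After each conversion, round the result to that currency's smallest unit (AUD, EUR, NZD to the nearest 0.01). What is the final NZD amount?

NZD 4,451,681.16

SGD 4,100,000.00 × 0.931962 = AUD 3,821,044.20
AUD 3,821,044.20 × 0.641254 = EUR 2,450,259.88
EUR 2,450,259.88 × 1.81682 = NZD 4,451,681.16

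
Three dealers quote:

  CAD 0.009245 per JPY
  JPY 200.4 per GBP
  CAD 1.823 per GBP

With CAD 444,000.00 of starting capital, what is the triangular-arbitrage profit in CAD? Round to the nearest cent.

Profitable loop is CAD → GBP → JPY → CAD:
CAD 444,000.00 ÷ 1.823 = GBP 243,554.58
GBP 243,554.58 × 200.4 = JPY 48,808,338
JPY 48,808,338 × 0.009245 = CAD 451,233.08
Profit = CAD 451,233.08 − CAD 444,000.00

Profit: CAD 7,233.08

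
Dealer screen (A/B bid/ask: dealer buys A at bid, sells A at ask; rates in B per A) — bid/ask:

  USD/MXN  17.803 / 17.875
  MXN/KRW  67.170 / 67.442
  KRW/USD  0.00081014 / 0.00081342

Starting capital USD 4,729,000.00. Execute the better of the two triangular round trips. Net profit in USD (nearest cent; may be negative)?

Best loop USD → KRW → MXN → USD:
USD 4,729,000.00 ÷ 0.00081342 (buy KRW at ask) = KRW 5,813,724,767
KRW 5,813,724,767 ÷ 67.442 (buy MXN at ask) = MXN 86,203,326.81
MXN 86,203,326.81 ÷ 17.875 (buy USD at ask) = USD 4,822,563.74

Net profit: USD 93,563.74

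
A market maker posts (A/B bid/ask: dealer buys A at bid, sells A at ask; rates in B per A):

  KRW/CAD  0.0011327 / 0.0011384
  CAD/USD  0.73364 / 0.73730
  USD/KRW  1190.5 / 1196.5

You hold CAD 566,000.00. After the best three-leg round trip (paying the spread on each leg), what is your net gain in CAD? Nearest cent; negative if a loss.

Net result: CAD -2,408.28 (no profitable arbitrage after spreads)

Best loop CAD → KRW → USD → CAD:
CAD 566,000.00 ÷ 0.0011384 (buy KRW at ask) = KRW 497,189,037
KRW 497,189,037 ÷ 1196.5 (buy USD at ask) = USD 415,536.18
USD 415,536.18 ÷ 0.73730 (buy CAD at ask) = CAD 563,591.72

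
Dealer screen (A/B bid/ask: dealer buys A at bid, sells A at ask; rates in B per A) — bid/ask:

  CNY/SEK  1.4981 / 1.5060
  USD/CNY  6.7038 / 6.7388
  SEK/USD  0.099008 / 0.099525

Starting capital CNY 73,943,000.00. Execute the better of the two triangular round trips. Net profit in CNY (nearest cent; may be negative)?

Net result: CNY -418,986.26 (no profitable arbitrage after spreads)

Best loop CNY → SEK → USD → CNY:
CNY 73,943,000.00 × 1.4981 (sell CNY at bid) = SEK 110,774,008.30
SEK 110,774,008.30 × 0.099008 (sell SEK at bid) = USD 10,967,513.01
USD 10,967,513.01 × 6.7038 (sell USD at bid) = CNY 73,524,013.74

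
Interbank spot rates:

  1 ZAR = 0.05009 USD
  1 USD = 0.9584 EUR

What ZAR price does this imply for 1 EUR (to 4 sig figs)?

1 EUR ÷ 0.9584 = 1.04341 USD
1.04341 USD ÷ 0.05009 = 20.8306 ZAR

EUR/ZAR = 20.83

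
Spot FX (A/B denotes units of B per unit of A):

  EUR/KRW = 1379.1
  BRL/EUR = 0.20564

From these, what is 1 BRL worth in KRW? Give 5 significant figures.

1 BRL × 0.20564 = 0.20564 EUR
0.20564 EUR × 1379.1 = 283.598 KRW

BRL/KRW = 283.60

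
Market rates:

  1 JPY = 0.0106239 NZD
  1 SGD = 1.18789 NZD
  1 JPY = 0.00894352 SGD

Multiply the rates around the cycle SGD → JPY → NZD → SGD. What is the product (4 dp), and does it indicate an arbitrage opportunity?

1.0000 (no arbitrage)

Around SGD → JPY → NZD → SGD: 1 ÷ 0.00894352 × 0.0106239 ÷ 1.18789 = 0.999998
Product ≈ 1 (deviation 0.000%, within rounding noise).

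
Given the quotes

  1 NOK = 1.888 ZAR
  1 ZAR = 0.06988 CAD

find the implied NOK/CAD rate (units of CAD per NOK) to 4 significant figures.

NOK/CAD = 0.1319

1 NOK × 1.888 = 1.888 ZAR
1.888 ZAR × 0.06988 = 0.131933 CAD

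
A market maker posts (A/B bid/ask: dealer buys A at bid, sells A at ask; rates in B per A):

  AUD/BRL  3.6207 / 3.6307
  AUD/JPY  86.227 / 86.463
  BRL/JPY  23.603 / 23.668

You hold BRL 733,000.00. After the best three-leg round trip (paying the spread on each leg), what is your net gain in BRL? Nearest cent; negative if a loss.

Best loop BRL → AUD → JPY → BRL:
BRL 733,000.00 ÷ 3.6307 (buy AUD at ask) = AUD 201,889.44
AUD 201,889.44 × 86.227 (sell AUD at bid) = JPY 17,408,321
JPY 17,408,321 ÷ 23.668 (buy BRL at ask) = BRL 735,521.42

Net profit: BRL 2,521.42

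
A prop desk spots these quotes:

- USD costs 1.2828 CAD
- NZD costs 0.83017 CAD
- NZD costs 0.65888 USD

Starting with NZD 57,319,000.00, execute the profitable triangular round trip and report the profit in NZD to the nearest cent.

Profitable loop is NZD → USD → CAD → NZD:
NZD 57,319,000.00 × 0.65888 = USD 37,766,342.72
USD 37,766,342.72 × 1.2828 = CAD 48,446,664.44
CAD 48,446,664.44 ÷ 0.83017 = NZD 58,357,522.48
Profit = NZD 58,357,522.48 − NZD 57,319,000.00

Profit: NZD 1,038,522.48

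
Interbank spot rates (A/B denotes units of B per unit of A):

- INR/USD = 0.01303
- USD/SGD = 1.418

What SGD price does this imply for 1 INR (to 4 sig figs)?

1 INR × 0.01303 = 0.01303 USD
0.01303 USD × 1.418 = 0.0184765 SGD

INR/SGD = 0.01848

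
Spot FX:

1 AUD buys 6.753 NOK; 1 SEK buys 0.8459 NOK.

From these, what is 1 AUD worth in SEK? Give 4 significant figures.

AUD/SEK = 7.983

1 AUD × 6.753 = 6.753 NOK
6.753 NOK ÷ 0.8459 = 7.98321 SEK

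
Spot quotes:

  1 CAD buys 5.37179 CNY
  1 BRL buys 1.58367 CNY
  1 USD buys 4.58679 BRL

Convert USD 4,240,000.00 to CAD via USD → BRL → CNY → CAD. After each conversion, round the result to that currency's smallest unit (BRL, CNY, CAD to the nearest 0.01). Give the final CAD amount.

CAD 5,733,507.40

USD 4,240,000.00 × 4.58679 = BRL 19,447,989.60
BRL 19,447,989.60 × 1.58367 = CNY 30,799,197.69
CNY 30,799,197.69 ÷ 5.37179 = CAD 5,733,507.40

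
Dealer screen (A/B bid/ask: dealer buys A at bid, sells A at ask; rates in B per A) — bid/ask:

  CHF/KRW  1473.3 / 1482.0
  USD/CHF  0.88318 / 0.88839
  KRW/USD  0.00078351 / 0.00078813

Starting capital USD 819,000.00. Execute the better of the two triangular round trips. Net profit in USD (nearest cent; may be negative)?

Best loop USD → CHF → KRW → USD:
USD 819,000.00 × 0.88318 (sell USD at bid) = CHF 723,324.42
CHF 723,324.42 × 1473.3 (sell CHF at bid) = KRW 1,065,673,868
KRW 1,065,673,868 × 0.00078351 (sell KRW at bid) = USD 834,966.13

Net profit: USD 15,966.13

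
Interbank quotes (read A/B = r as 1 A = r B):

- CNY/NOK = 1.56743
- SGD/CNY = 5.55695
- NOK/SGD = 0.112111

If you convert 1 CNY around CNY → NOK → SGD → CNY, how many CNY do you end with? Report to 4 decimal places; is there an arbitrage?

0.9765 (arbitrage exists)

Around CNY → NOK → SGD → CNY: 1 × 1.56743 × 0.112111 × 5.55695 = 0.976501
Product < 1; profitable direction is CNY → SGD → NOK → CNY.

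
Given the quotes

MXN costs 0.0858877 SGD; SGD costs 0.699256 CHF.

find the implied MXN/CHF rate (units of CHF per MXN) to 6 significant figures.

MXN/CHF = 0.0600575

1 MXN × 0.0858877 = 0.0858877 SGD
0.0858877 SGD × 0.699256 = 0.0600575 CHF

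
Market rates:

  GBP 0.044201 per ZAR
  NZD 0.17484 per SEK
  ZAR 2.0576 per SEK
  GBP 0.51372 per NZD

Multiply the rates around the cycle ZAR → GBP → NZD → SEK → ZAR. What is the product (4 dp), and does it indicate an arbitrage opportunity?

Around ZAR → GBP → NZD → SEK → ZAR: 1 × 0.044201 ÷ 0.51372 ÷ 0.17484 × 2.0576 = 1.012572
Product > 1; profitable direction is ZAR → GBP → NZD → SEK → ZAR.

1.0126 (arbitrage exists)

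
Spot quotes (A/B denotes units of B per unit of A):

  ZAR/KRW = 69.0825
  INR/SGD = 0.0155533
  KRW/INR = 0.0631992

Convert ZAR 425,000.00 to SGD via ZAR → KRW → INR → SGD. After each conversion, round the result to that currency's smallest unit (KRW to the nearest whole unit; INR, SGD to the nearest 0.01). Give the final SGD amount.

ZAR 425,000.00 × 69.0825 = KRW 29,360,062
KRW 29,360,062 × 0.0631992 = INR 1,855,532.43
INR 1,855,532.43 × 0.0155533 = SGD 28,859.65

SGD 28,859.65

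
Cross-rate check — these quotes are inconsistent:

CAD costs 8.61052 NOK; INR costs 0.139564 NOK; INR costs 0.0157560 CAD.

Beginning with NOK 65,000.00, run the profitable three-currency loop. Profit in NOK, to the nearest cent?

Profitable loop is NOK → CAD → INR → NOK:
NOK 65,000.00 ÷ 8.61052 = CAD 7,548.91
CAD 7,548.91 ÷ 0.0157560 = INR 479,113.05
INR 479,113.05 × 0.139564 = NOK 66,866.93
Profit = NOK 66,866.93 − NOK 65,000.00

Profit: NOK 1,866.93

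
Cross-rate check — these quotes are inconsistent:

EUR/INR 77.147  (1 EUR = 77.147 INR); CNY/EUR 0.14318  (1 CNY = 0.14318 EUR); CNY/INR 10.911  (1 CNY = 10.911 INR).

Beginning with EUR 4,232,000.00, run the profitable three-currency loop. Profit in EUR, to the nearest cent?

Profitable loop is EUR → INR → CNY → EUR:
EUR 4,232,000.00 × 77.147 = INR 326,486,104.00
INR 326,486,104.00 ÷ 10.911 = CNY 29,922,656.40
CNY 29,922,656.40 × 0.14318 = EUR 4,284,325.94
Profit = EUR 4,284,325.94 − EUR 4,232,000.00

Profit: EUR 52,325.94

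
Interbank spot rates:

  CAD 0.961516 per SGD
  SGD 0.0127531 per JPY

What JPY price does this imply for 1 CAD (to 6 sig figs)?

1 CAD ÷ 0.961516 = 1.04002 SGD
1.04002 SGD ÷ 0.0127531 = 81.5507 JPY

CAD/JPY = 81.5507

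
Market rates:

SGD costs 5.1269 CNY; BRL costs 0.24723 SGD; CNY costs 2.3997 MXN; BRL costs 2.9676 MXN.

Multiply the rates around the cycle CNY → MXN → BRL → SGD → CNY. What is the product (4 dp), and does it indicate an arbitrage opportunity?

1.0250 (arbitrage exists)

Around CNY → MXN → BRL → SGD → CNY: 1 × 2.3997 ÷ 2.9676 × 0.24723 × 5.1269 = 1.024962
Product > 1; profitable direction is CNY → MXN → BRL → SGD → CNY.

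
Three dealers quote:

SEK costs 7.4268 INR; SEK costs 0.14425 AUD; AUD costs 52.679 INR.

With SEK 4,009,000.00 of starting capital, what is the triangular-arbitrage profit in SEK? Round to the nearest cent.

Profit: SEK 92,924.59

Profitable loop is SEK → AUD → INR → SEK:
SEK 4,009,000.00 × 0.14425 = AUD 578,298.25
AUD 578,298.25 × 52.679 = INR 30,464,173.51
INR 30,464,173.51 ÷ 7.4268 = SEK 4,101,924.59
Profit = SEK 4,101,924.59 − SEK 4,009,000.00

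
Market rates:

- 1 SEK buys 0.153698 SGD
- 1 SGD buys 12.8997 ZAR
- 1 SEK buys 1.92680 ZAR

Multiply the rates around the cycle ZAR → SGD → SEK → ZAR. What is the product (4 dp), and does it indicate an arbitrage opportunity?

Around ZAR → SGD → SEK → ZAR: 1 ÷ 12.8997 ÷ 0.153698 × 1.92680 = 0.971827
Product < 1; profitable direction is ZAR → SEK → SGD → ZAR.

0.9718 (arbitrage exists)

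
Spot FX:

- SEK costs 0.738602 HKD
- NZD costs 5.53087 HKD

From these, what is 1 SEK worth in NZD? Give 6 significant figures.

SEK/NZD = 0.133542

1 SEK × 0.738602 = 0.738602 HKD
0.738602 HKD ÷ 5.53087 = 0.133542 NZD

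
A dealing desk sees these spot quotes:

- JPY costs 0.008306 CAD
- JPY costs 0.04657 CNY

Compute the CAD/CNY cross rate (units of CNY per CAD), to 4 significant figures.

CAD/CNY = 5.607

1 CAD ÷ 0.008306 = 120.395 JPY
120.395 JPY × 0.04657 = 5.60679 CNY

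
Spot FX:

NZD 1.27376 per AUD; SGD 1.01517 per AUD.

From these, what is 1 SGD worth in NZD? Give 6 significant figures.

1 SGD ÷ 1.01517 = 0.985057 AUD
0.985057 AUD × 1.27376 = 1.25473 NZD

SGD/NZD = 1.25473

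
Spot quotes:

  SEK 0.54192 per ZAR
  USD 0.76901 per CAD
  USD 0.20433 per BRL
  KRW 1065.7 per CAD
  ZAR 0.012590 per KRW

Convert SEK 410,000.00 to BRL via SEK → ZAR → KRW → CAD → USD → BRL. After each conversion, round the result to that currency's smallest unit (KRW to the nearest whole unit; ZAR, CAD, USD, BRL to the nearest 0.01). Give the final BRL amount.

BRL 212,220.77

SEK 410,000.00 ÷ 0.54192 = ZAR 756,569.24
ZAR 756,569.24 ÷ 0.012590 = KRW 60,092,871
KRW 60,092,871 ÷ 1065.7 = CAD 56,388.17
CAD 56,388.17 × 0.76901 = USD 43,363.07
USD 43,363.07 ÷ 0.20433 = BRL 212,220.77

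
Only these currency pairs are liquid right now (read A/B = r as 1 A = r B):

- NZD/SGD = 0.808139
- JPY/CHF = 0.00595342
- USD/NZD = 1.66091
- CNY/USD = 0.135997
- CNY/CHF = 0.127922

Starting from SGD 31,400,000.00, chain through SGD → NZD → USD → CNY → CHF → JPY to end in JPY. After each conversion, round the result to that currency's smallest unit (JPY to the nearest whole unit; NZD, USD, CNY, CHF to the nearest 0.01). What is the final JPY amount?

JPY 3,696,126,893

SGD 31,400,000.00 ÷ 0.808139 = NZD 38,854,701.98
NZD 38,854,701.98 ÷ 1.66091 = USD 23,393,622.76
USD 23,393,622.76 ÷ 0.135997 = CNY 172,015,726.52
CNY 172,015,726.52 × 0.127922 = CHF 22,004,595.77
CHF 22,004,595.77 ÷ 0.00595342 = JPY 3,696,126,893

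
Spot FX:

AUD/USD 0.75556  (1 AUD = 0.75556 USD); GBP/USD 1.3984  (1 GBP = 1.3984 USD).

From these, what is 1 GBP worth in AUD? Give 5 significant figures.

GBP/AUD = 1.8508

1 GBP × 1.3984 = 1.3984 USD
1.3984 USD ÷ 0.75556 = 1.85081 AUD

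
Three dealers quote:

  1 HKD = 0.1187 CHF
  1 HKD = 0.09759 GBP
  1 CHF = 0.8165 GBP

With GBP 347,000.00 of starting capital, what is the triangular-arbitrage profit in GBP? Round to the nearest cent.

Profitable loop is GBP → CHF → HKD → GBP:
GBP 347,000.00 ÷ 0.8165 = CHF 424,984.69
CHF 424,984.69 ÷ 0.1187 = HKD 3,580,325.95
HKD 3,580,325.95 × 0.09759 = GBP 349,404.01
Profit = GBP 349,404.01 − GBP 347,000.00

Profit: GBP 2,404.01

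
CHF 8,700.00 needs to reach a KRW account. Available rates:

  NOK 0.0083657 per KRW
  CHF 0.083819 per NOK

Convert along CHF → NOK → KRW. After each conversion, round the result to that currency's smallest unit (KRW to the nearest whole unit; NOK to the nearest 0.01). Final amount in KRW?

CHF 8,700.00 ÷ 0.083819 = NOK 103,795.08
NOK 103,795.08 ÷ 0.0083657 = KRW 12,407,220

KRW 12,407,220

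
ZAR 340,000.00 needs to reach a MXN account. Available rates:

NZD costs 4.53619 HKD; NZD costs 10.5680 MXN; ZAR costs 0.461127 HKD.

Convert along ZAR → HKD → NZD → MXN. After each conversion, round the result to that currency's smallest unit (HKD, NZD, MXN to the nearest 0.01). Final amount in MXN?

ZAR 340,000.00 × 0.461127 = HKD 156,783.18
HKD 156,783.18 ÷ 4.53619 = NZD 34,562.75
NZD 34,562.75 × 10.5680 = MXN 365,259.14

MXN 365,259.14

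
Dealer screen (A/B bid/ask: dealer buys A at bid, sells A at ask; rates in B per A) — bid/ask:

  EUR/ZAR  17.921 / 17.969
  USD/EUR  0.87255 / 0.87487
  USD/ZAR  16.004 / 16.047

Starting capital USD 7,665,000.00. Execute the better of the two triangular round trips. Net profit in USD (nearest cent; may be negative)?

Net profit: USD 138,209.53

Best loop USD → ZAR → EUR → USD:
USD 7,665,000.00 × 16.004 (sell USD at bid) = ZAR 122,670,660.00
ZAR 122,670,660.00 ÷ 17.969 (buy EUR at ask) = EUR 6,826,793.92
EUR 6,826,793.92 ÷ 0.87487 (buy USD at ask) = USD 7,803,209.53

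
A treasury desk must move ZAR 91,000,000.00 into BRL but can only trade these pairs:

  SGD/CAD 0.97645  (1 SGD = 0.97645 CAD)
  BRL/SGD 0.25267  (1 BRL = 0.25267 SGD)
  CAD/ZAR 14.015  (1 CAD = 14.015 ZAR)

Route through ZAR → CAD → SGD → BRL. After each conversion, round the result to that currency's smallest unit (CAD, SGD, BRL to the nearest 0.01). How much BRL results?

ZAR 91,000,000.00 ÷ 14.015 = CAD 6,493,043.17
CAD 6,493,043.17 ÷ 0.97645 = SGD 6,649,642.24
SGD 6,649,642.24 ÷ 0.25267 = BRL 26,317,498.08

BRL 26,317,498.08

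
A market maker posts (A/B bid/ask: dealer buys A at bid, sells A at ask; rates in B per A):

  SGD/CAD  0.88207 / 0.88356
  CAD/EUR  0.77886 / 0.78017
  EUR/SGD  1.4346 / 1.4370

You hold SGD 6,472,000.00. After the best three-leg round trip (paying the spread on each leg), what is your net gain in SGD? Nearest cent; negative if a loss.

Net profit: SGD 61,658.75

Best loop SGD → EUR → CAD → SGD:
SGD 6,472,000.00 ÷ 1.4370 (buy EUR at ask) = EUR 4,503,827.42
EUR 4,503,827.42 ÷ 0.78017 (buy CAD at ask) = CAD 5,772,879.52
CAD 5,772,879.52 ÷ 0.88356 (buy SGD at ask) = SGD 6,533,658.75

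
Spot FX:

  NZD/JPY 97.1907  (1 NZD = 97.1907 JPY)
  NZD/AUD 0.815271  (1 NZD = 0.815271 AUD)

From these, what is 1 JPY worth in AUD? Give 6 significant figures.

JPY/AUD = 0.00838836

1 JPY ÷ 97.1907 = 0.0102891 NZD
0.0102891 NZD × 0.815271 = 0.00838836 AUD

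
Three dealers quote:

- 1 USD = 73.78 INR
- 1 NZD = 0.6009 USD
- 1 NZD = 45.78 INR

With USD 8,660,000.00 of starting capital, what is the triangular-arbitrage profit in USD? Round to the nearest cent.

Profitable loop is USD → NZD → INR → USD:
USD 8,660,000.00 ÷ 0.6009 = NZD 14,411,715.76
NZD 14,411,715.76 × 45.78 = INR 659,768,347.48
INR 659,768,347.48 ÷ 73.78 = USD 8,942,373.92
Profit = USD 8,942,373.92 − USD 8,660,000.00

Profit: USD 282,373.92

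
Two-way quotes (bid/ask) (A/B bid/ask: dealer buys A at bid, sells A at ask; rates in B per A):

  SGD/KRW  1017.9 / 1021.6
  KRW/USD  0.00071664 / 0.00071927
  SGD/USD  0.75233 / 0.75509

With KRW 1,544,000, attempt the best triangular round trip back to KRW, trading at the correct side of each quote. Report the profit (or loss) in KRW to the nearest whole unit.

Best loop KRW → SGD → USD → KRW:
KRW 1,544,000 ÷ 1021.6 (buy SGD at ask) = SGD 1,511.35
SGD 1,511.35 × 0.75233 (sell SGD at bid) = USD 1,137.04
USD 1,137.04 ÷ 0.00071927 (buy KRW at ask) = KRW 1,580,822

Net profit: KRW 36,822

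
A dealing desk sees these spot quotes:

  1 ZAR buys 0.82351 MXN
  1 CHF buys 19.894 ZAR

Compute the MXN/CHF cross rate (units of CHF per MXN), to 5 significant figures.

1 MXN ÷ 0.82351 = 1.21431 ZAR
1.21431 ZAR ÷ 19.894 = 0.0610392 CHF

MXN/CHF = 0.061039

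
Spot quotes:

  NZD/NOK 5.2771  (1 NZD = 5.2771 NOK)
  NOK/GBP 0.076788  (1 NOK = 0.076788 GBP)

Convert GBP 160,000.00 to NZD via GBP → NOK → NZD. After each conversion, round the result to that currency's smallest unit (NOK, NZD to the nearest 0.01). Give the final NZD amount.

NZD 394,849.24

GBP 160,000.00 ÷ 0.076788 = NOK 2,083,658.91
NOK 2,083,658.91 ÷ 5.2771 = NZD 394,849.24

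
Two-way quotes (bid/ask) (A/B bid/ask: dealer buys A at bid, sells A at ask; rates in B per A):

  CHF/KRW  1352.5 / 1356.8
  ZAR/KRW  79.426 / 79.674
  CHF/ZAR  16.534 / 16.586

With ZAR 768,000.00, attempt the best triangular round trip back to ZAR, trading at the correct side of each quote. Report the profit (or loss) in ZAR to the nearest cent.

Best loop ZAR → CHF → KRW → ZAR:
ZAR 768,000.00 ÷ 16.586 (buy CHF at ask) = CHF 46,304.11
CHF 46,304.11 × 1352.5 (sell CHF at bid) = KRW 62,626,311
KRW 62,626,311 ÷ 79.674 (buy ZAR at ask) = ZAR 786,031.97

Net profit: ZAR 18,031.97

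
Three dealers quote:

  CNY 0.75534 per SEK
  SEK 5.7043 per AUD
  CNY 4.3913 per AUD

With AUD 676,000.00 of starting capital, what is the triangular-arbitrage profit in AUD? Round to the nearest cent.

Profit: AUD 12,961.51

Profitable loop is AUD → CNY → SEK → AUD:
AUD 676,000.00 × 4.3913 = CNY 2,968,518.80
CNY 2,968,518.80 ÷ 0.75534 = SEK 3,930,043.16
SEK 3,930,043.16 ÷ 5.7043 = AUD 688,961.51
Profit = AUD 688,961.51 − AUD 676,000.00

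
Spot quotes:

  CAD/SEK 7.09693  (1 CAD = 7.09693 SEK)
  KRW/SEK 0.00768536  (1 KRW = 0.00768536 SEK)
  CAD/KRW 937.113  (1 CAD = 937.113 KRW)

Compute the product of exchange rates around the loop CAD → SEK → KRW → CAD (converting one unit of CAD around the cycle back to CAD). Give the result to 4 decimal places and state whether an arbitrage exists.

Around CAD → SEK → KRW → CAD: 1 × 7.09693 ÷ 0.00768536 ÷ 937.113 = 0.985404
Product < 1; profitable direction is CAD → KRW → SEK → CAD.

0.9854 (arbitrage exists)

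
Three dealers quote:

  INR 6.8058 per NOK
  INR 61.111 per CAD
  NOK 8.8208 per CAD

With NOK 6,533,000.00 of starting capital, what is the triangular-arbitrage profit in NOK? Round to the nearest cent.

Profit: NOK 117,355.95

Profitable loop is NOK → CAD → INR → NOK:
NOK 6,533,000.00 ÷ 8.8208 = CAD 740,635.77
CAD 740,635.77 × 61.111 = INR 45,260,992.54
INR 45,260,992.54 ÷ 6.8058 = NOK 6,650,355.95
Profit = NOK 6,650,355.95 − NOK 6,533,000.00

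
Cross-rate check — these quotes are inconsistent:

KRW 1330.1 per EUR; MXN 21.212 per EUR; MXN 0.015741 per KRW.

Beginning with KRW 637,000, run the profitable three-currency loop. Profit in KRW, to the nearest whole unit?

Profitable loop is KRW → EUR → MXN → KRW:
KRW 637,000 ÷ 1330.1 = EUR 478.91
EUR 478.91 × 21.212 = MXN 10,158.67
MXN 10,158.67 ÷ 0.015741 = KRW 645,364
Profit = KRW 645,364 − KRW 637,000

Profit: KRW 8,364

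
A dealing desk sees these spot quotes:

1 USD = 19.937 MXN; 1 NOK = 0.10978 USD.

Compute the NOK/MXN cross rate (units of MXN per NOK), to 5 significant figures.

NOK/MXN = 2.1887

1 NOK × 0.10978 = 0.10978 USD
0.10978 USD × 19.937 = 2.18868 MXN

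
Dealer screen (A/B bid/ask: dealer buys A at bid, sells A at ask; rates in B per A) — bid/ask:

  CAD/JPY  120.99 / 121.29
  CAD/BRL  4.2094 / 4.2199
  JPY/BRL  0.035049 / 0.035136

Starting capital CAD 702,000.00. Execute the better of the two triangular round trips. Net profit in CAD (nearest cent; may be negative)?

Best loop CAD → JPY → BRL → CAD:
CAD 702,000.00 × 120.99 (sell CAD at bid) = JPY 84,934,980
JPY 84,934,980 × 0.035049 (sell JPY at bid) = BRL 2,976,886.11
BRL 2,976,886.11 ÷ 4.2199 (buy CAD at ask) = CAD 705,439.97

Net profit: CAD 3,439.97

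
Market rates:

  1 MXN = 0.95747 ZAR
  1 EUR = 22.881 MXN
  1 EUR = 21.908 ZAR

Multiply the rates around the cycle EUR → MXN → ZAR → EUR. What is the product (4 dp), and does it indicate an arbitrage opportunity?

Around EUR → MXN → ZAR → EUR: 1 × 22.881 × 0.95747 ÷ 21.908 = 0.999994
Product ≈ 1 (deviation 0.001%, within rounding noise).

1.0000 (no arbitrage)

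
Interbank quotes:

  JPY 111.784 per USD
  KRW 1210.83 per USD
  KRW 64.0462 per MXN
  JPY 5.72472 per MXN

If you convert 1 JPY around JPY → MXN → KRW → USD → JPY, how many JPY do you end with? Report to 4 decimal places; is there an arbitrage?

Around JPY → MXN → KRW → USD → JPY: 1 ÷ 5.72472 × 64.0462 ÷ 1210.83 × 111.784 = 1.032846
Product > 1; profitable direction is JPY → MXN → KRW → USD → JPY.

1.0328 (arbitrage exists)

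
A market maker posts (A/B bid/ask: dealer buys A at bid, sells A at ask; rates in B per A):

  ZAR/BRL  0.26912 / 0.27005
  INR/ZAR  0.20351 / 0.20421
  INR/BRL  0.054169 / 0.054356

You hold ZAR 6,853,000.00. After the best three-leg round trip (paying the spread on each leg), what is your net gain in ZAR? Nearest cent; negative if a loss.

Net profit: ZAR 52,020.47

Best loop ZAR → BRL → INR → ZAR:
ZAR 6,853,000.00 × 0.26912 (sell ZAR at bid) = BRL 1,844,279.36
BRL 1,844,279.36 ÷ 0.054356 (buy INR at ask) = INR 33,929,637.21
INR 33,929,637.21 × 0.20351 (sell INR at bid) = ZAR 6,905,020.47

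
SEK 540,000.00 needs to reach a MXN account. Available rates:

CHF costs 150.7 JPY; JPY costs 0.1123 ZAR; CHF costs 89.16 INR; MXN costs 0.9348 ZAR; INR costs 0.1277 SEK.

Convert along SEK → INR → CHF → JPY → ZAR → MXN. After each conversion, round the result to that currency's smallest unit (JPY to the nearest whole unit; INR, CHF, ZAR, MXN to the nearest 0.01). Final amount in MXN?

SEK 540,000.00 ÷ 0.1277 = INR 4,228,660.92
INR 4,228,660.92 ÷ 89.16 = CHF 47,427.78
CHF 47,427.78 × 150.7 = JPY 7,147,366
JPY 7,147,366 × 0.1123 = ZAR 802,649.20
ZAR 802,649.20 ÷ 0.9348 = MXN 858,632.01

MXN 858,632.01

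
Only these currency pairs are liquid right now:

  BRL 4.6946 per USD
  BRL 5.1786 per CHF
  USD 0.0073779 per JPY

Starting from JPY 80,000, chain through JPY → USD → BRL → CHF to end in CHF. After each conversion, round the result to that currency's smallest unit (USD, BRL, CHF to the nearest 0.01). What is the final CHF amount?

CHF 535.07

JPY 80,000 × 0.0073779 = USD 590.23
USD 590.23 × 4.6946 = BRL 2,770.89
BRL 2,770.89 ÷ 5.1786 = CHF 535.07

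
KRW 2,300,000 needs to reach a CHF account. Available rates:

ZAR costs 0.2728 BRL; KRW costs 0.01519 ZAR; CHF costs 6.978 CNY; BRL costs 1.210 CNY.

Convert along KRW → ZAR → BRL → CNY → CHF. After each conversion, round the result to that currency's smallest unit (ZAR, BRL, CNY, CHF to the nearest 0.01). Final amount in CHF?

CHF 1,652.66

KRW 2,300,000 × 0.01519 = ZAR 34,937.00
ZAR 34,937.00 × 0.2728 = BRL 9,530.81
BRL 9,530.81 × 1.210 = CNY 11,532.28
CNY 11,532.28 ÷ 6.978 = CHF 1,652.66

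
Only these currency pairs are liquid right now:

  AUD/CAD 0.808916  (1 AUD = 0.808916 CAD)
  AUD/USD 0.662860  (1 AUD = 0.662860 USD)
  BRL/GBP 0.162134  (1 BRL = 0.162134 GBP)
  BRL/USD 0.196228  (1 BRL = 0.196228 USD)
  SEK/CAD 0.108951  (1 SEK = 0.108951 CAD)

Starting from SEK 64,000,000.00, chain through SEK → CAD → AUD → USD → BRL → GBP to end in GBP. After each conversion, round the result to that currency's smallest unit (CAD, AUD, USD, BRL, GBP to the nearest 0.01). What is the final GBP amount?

SEK 64,000,000.00 × 0.108951 = CAD 6,972,864.00
CAD 6,972,864.00 ÷ 0.808916 = AUD 8,620,009.99
AUD 8,620,009.99 × 0.662860 = USD 5,713,859.82
USD 5,713,859.82 ÷ 0.196228 = BRL 29,118,473.51
BRL 29,118,473.51 × 0.162134 = GBP 4,721,094.58

GBP 4,721,094.58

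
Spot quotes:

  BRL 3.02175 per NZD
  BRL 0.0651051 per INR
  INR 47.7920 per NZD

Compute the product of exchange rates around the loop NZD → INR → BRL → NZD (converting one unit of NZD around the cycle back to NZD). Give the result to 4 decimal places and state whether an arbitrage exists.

Around NZD → INR → BRL → NZD: 1 × 47.7920 × 0.0651051 ÷ 3.02175 = 1.029702
Product > 1; profitable direction is NZD → INR → BRL → NZD.

1.0297 (arbitrage exists)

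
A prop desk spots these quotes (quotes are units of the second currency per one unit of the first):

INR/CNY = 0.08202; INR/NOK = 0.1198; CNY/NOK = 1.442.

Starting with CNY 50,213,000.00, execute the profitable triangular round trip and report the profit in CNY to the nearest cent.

Profitable loop is CNY → INR → NOK → CNY:
CNY 50,213,000.00 ÷ 0.08202 = INR 612,204,340.40
INR 612,204,340.40 × 0.1198 = NOK 73,342,079.98
NOK 73,342,079.98 ÷ 1.442 = CNY 50,861,359.21
Profit = CNY 50,861,359.21 − CNY 50,213,000.00

Profit: CNY 648,359.21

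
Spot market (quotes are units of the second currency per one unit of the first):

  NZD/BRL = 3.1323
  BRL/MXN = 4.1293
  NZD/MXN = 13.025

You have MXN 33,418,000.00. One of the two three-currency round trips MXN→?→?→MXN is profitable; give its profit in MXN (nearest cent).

Profitable loop is MXN → BRL → NZD → MXN:
MXN 33,418,000.00 ÷ 4.1293 = BRL 8,092,897.10
BRL 8,092,897.10 ÷ 3.1323 = NZD 2,583,691.57
NZD 2,583,691.57 × 13.025 = MXN 33,652,582.68
Profit = MXN 33,652,582.68 − MXN 33,418,000.00

Profit: MXN 234,582.68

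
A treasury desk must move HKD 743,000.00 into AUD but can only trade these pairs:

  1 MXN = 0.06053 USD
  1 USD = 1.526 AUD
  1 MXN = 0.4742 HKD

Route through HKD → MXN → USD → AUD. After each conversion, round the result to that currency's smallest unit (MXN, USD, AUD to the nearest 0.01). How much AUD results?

AUD 144,727.98

HKD 743,000.00 ÷ 0.4742 = MXN 1,566,849.43
MXN 1,566,849.43 × 0.06053 = USD 94,841.40
USD 94,841.40 × 1.526 = AUD 144,727.98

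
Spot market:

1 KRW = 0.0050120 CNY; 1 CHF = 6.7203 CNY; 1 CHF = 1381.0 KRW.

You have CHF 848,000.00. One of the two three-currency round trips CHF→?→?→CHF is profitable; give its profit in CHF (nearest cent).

Profitable loop is CHF → KRW → CNY → CHF:
CHF 848,000.00 × 1381.0 = KRW 1,171,088,000
KRW 1,171,088,000 × 0.0050120 = CNY 5,869,493.06
CNY 5,869,493.06 ÷ 6.7203 = CHF 873,397.48
Profit = CHF 873,397.48 − CHF 848,000.00

Profit: CHF 25,397.48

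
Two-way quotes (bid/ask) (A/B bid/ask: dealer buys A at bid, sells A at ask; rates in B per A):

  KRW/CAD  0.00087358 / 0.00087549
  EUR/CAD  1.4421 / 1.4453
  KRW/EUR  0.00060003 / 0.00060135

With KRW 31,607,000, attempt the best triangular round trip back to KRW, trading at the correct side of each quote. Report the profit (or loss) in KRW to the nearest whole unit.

Best loop KRW → CAD → EUR → KRW:
KRW 31,607,000 × 0.00087358 (sell KRW at bid) = CAD 27,611.24
CAD 27,611.24 ÷ 1.4453 (buy EUR at ask) = EUR 19,104.16
EUR 19,104.16 ÷ 0.00060135 (buy KRW at ask) = KRW 31,768,788

Net profit: KRW 161,788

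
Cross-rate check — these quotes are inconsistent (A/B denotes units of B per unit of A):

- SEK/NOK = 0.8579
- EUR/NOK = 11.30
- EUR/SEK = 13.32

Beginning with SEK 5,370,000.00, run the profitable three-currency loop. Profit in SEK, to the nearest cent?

Profitable loop is SEK → NOK → EUR → SEK:
SEK 5,370,000.00 × 0.8579 = NOK 4,606,923.00
NOK 4,606,923.00 ÷ 11.30 = EUR 407,692.30
EUR 407,692.30 × 13.32 = SEK 5,430,461.45
Profit = SEK 5,430,461.45 − SEK 5,370,000.00

Profit: SEK 60,461.45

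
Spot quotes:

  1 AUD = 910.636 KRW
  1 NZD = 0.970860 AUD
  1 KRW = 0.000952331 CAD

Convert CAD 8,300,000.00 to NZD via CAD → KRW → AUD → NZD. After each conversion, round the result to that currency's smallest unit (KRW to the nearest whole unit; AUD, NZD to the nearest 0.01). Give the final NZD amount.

CAD 8,300,000.00 ÷ 0.000952331 = KRW 8,715,457,126
KRW 8,715,457,126 ÷ 910.636 = AUD 9,570,736.41
AUD 9,570,736.41 ÷ 0.970860 = NZD 9,857,998.49

NZD 9,857,998.49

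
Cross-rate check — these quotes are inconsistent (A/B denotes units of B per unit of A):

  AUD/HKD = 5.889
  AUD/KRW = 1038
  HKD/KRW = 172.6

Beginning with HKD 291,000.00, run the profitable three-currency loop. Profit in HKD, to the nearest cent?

Profitable loop is HKD → AUD → KRW → HKD:
HKD 291,000.00 ÷ 5.889 = AUD 49,414.16
AUD 49,414.16 × 1038 = KRW 51,291,900
KRW 51,291,900 ÷ 172.6 = HKD 297,172.08
Profit = HKD 297,172.08 − HKD 291,000.00

Profit: HKD 6,172.08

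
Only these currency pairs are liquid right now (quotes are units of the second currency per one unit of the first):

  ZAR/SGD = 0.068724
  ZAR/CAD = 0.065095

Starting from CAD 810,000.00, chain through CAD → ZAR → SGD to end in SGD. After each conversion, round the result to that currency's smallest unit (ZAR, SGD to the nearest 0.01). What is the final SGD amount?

SGD 855,156.92

CAD 810,000.00 ÷ 0.065095 = ZAR 12,443,352.02
ZAR 12,443,352.02 × 0.068724 = SGD 855,156.92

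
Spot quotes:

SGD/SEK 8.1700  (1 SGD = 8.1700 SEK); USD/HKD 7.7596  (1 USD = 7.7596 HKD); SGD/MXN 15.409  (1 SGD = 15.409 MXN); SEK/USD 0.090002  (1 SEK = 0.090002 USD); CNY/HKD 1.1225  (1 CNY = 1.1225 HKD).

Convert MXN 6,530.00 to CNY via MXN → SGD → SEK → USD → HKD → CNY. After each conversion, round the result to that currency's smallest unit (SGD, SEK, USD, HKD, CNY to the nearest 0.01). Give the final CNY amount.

CNY 2,154.09

MXN 6,530.00 ÷ 15.409 = SGD 423.78
SGD 423.78 × 8.1700 = SEK 3,462.28
SEK 3,462.28 × 0.090002 = USD 311.61
USD 311.61 × 7.7596 = HKD 2,417.97
HKD 2,417.97 ÷ 1.1225 = CNY 2,154.09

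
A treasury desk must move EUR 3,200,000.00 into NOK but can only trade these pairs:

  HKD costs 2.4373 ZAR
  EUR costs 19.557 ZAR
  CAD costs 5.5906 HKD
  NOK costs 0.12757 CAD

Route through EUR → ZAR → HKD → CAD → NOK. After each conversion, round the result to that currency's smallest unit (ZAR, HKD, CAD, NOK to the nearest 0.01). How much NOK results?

NOK 36,002,797.68

EUR 3,200,000.00 × 19.557 = ZAR 62,582,400.00
ZAR 62,582,400.00 ÷ 2.4373 = HKD 25,676,937.59
HKD 25,676,937.59 ÷ 5.5906 = CAD 4,592,876.90
CAD 4,592,876.90 ÷ 0.12757 = NOK 36,002,797.68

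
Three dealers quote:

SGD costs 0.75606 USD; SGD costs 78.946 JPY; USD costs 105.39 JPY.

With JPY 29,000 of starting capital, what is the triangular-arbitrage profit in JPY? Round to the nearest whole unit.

Profitable loop is JPY → SGD → USD → JPY:
JPY 29,000 ÷ 78.946 = SGD 367.34
SGD 367.34 × 0.75606 = USD 277.73
USD 277.73 × 105.39 = JPY 29,270
Profit = JPY 29,270 − JPY 29,000

Profit: JPY 270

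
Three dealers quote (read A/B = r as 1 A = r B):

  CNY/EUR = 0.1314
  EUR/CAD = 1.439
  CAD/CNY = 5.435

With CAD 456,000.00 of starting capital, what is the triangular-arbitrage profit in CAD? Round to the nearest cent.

Profitable loop is CAD → CNY → EUR → CAD:
CAD 456,000.00 × 5.435 = CNY 2,478,360.00
CNY 2,478,360.00 × 0.1314 = EUR 325,656.50
EUR 325,656.50 × 1.439 = CAD 468,619.71
Profit = CAD 468,619.71 − CAD 456,000.00

Profit: CAD 12,619.71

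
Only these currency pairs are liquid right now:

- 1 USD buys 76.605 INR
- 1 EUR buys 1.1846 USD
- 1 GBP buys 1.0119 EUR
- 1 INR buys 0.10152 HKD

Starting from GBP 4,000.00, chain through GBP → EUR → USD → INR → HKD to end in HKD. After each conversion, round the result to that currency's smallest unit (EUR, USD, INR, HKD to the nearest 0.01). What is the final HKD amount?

HKD 37,288.79

GBP 4,000.00 × 1.0119 = EUR 4,047.60
EUR 4,047.60 × 1.1846 = USD 4,794.79
USD 4,794.79 × 76.605 = INR 367,304.89
INR 367,304.89 × 0.10152 = HKD 37,288.79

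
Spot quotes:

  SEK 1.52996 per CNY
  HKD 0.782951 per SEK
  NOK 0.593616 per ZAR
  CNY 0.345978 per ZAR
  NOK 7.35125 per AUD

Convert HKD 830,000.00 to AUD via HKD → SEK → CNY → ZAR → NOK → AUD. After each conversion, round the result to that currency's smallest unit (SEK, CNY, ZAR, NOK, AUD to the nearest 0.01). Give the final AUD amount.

HKD 830,000.00 ÷ 0.782951 = SEK 1,060,091.88
SEK 1,060,091.88 ÷ 1.52996 = CNY 692,888.62
CNY 692,888.62 ÷ 0.345978 = ZAR 2,002,695.60
ZAR 2,002,695.60 × 0.593616 = NOK 1,188,832.15
NOK 1,188,832.15 ÷ 7.35125 = AUD 161,718.37

AUD 161,718.37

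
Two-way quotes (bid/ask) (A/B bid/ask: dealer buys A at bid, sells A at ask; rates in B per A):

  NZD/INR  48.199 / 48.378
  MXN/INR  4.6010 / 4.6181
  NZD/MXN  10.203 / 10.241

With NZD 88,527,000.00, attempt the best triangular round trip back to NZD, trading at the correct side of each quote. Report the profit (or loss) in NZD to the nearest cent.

Net profit: NZD 1,694,091.31

Best loop NZD → INR → MXN → NZD:
NZD 88,527,000.00 × 48.199 (sell NZD at bid) = INR 4,266,912,873.00
INR 4,266,912,873.00 ÷ 4.6181 (buy MXN at ask) = MXN 923,954,196.10
MXN 923,954,196.10 ÷ 10.241 (buy NZD at ask) = NZD 90,221,091.31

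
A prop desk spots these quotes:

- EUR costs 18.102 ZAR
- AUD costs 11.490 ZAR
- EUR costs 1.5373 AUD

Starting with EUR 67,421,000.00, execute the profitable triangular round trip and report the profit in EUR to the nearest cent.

Profit: EUR 1,673,438.91

Profitable loop is EUR → ZAR → AUD → EUR:
EUR 67,421,000.00 × 18.102 = ZAR 1,220,454,942.00
ZAR 1,220,454,942.00 ÷ 11.490 = AUD 106,218,880.94
AUD 106,218,880.94 ÷ 1.5373 = EUR 69,094,438.91
Profit = EUR 69,094,438.91 − EUR 67,421,000.00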